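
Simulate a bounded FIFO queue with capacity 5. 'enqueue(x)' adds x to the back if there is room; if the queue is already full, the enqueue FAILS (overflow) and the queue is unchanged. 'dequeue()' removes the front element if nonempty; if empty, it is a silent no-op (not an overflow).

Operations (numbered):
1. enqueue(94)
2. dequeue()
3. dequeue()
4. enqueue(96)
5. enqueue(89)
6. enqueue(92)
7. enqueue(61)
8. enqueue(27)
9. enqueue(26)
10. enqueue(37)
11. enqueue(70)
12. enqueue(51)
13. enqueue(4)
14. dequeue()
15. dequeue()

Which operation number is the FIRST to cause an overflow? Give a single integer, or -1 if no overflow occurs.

Answer: 9

Derivation:
1. enqueue(94): size=1
2. dequeue(): size=0
3. dequeue(): empty, no-op, size=0
4. enqueue(96): size=1
5. enqueue(89): size=2
6. enqueue(92): size=3
7. enqueue(61): size=4
8. enqueue(27): size=5
9. enqueue(26): size=5=cap → OVERFLOW (fail)
10. enqueue(37): size=5=cap → OVERFLOW (fail)
11. enqueue(70): size=5=cap → OVERFLOW (fail)
12. enqueue(51): size=5=cap → OVERFLOW (fail)
13. enqueue(4): size=5=cap → OVERFLOW (fail)
14. dequeue(): size=4
15. dequeue(): size=3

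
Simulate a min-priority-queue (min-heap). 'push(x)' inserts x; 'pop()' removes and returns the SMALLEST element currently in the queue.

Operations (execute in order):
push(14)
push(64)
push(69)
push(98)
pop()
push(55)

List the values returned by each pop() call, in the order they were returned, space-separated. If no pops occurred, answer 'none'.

Answer: 14

Derivation:
push(14): heap contents = [14]
push(64): heap contents = [14, 64]
push(69): heap contents = [14, 64, 69]
push(98): heap contents = [14, 64, 69, 98]
pop() → 14: heap contents = [64, 69, 98]
push(55): heap contents = [55, 64, 69, 98]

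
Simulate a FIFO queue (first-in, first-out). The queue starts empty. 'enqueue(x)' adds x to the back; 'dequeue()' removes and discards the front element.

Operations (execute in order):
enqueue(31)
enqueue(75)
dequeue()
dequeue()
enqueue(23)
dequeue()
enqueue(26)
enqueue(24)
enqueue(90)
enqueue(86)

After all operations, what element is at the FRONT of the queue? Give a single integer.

enqueue(31): queue = [31]
enqueue(75): queue = [31, 75]
dequeue(): queue = [75]
dequeue(): queue = []
enqueue(23): queue = [23]
dequeue(): queue = []
enqueue(26): queue = [26]
enqueue(24): queue = [26, 24]
enqueue(90): queue = [26, 24, 90]
enqueue(86): queue = [26, 24, 90, 86]

Answer: 26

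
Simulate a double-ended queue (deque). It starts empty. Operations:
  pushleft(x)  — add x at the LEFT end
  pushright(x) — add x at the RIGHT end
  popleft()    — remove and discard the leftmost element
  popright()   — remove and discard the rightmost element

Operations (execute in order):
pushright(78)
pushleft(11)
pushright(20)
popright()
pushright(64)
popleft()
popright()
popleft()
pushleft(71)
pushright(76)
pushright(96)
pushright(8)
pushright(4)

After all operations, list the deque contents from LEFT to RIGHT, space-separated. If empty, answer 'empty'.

Answer: 71 76 96 8 4

Derivation:
pushright(78): [78]
pushleft(11): [11, 78]
pushright(20): [11, 78, 20]
popright(): [11, 78]
pushright(64): [11, 78, 64]
popleft(): [78, 64]
popright(): [78]
popleft(): []
pushleft(71): [71]
pushright(76): [71, 76]
pushright(96): [71, 76, 96]
pushright(8): [71, 76, 96, 8]
pushright(4): [71, 76, 96, 8, 4]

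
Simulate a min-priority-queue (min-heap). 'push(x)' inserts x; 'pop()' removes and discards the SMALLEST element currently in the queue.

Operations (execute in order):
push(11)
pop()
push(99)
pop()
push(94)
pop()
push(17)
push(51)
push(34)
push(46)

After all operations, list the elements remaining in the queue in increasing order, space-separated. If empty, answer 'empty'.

push(11): heap contents = [11]
pop() → 11: heap contents = []
push(99): heap contents = [99]
pop() → 99: heap contents = []
push(94): heap contents = [94]
pop() → 94: heap contents = []
push(17): heap contents = [17]
push(51): heap contents = [17, 51]
push(34): heap contents = [17, 34, 51]
push(46): heap contents = [17, 34, 46, 51]

Answer: 17 34 46 51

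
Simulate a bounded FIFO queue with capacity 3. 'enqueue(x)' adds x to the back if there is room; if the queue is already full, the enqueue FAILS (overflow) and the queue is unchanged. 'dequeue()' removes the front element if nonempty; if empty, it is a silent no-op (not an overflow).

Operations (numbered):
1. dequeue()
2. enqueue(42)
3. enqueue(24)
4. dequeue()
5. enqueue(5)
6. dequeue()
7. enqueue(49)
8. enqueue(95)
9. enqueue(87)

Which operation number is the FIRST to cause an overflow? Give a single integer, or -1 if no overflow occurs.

Answer: 9

Derivation:
1. dequeue(): empty, no-op, size=0
2. enqueue(42): size=1
3. enqueue(24): size=2
4. dequeue(): size=1
5. enqueue(5): size=2
6. dequeue(): size=1
7. enqueue(49): size=2
8. enqueue(95): size=3
9. enqueue(87): size=3=cap → OVERFLOW (fail)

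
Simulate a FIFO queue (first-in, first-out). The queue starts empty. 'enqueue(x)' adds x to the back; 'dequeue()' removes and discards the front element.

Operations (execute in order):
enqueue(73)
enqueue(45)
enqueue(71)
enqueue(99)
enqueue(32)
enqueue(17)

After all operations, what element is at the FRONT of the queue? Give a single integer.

Answer: 73

Derivation:
enqueue(73): queue = [73]
enqueue(45): queue = [73, 45]
enqueue(71): queue = [73, 45, 71]
enqueue(99): queue = [73, 45, 71, 99]
enqueue(32): queue = [73, 45, 71, 99, 32]
enqueue(17): queue = [73, 45, 71, 99, 32, 17]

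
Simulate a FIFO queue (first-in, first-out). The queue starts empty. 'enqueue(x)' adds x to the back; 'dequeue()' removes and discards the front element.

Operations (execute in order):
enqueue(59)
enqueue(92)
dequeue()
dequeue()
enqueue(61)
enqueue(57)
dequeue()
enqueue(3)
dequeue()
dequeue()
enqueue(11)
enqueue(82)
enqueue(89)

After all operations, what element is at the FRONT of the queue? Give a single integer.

enqueue(59): queue = [59]
enqueue(92): queue = [59, 92]
dequeue(): queue = [92]
dequeue(): queue = []
enqueue(61): queue = [61]
enqueue(57): queue = [61, 57]
dequeue(): queue = [57]
enqueue(3): queue = [57, 3]
dequeue(): queue = [3]
dequeue(): queue = []
enqueue(11): queue = [11]
enqueue(82): queue = [11, 82]
enqueue(89): queue = [11, 82, 89]

Answer: 11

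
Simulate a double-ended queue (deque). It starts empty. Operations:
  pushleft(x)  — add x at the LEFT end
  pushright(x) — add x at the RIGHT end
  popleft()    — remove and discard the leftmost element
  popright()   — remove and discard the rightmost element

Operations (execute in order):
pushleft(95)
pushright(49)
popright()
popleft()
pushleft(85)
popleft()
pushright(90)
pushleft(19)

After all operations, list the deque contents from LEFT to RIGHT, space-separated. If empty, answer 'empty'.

pushleft(95): [95]
pushright(49): [95, 49]
popright(): [95]
popleft(): []
pushleft(85): [85]
popleft(): []
pushright(90): [90]
pushleft(19): [19, 90]

Answer: 19 90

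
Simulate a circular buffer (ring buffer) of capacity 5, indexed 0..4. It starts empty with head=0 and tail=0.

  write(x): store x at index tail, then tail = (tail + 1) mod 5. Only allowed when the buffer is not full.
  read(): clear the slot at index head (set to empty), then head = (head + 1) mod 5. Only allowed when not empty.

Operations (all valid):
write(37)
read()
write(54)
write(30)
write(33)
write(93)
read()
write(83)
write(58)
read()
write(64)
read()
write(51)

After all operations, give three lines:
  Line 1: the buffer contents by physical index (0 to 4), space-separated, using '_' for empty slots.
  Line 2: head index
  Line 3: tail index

Answer: 83 58 64 51 93
4
4

Derivation:
write(37): buf=[37 _ _ _ _], head=0, tail=1, size=1
read(): buf=[_ _ _ _ _], head=1, tail=1, size=0
write(54): buf=[_ 54 _ _ _], head=1, tail=2, size=1
write(30): buf=[_ 54 30 _ _], head=1, tail=3, size=2
write(33): buf=[_ 54 30 33 _], head=1, tail=4, size=3
write(93): buf=[_ 54 30 33 93], head=1, tail=0, size=4
read(): buf=[_ _ 30 33 93], head=2, tail=0, size=3
write(83): buf=[83 _ 30 33 93], head=2, tail=1, size=4
write(58): buf=[83 58 30 33 93], head=2, tail=2, size=5
read(): buf=[83 58 _ 33 93], head=3, tail=2, size=4
write(64): buf=[83 58 64 33 93], head=3, tail=3, size=5
read(): buf=[83 58 64 _ 93], head=4, tail=3, size=4
write(51): buf=[83 58 64 51 93], head=4, tail=4, size=5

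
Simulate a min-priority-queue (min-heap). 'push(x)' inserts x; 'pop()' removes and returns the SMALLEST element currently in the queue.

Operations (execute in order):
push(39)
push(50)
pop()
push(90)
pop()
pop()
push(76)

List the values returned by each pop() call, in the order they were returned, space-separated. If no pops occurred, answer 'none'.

Answer: 39 50 90

Derivation:
push(39): heap contents = [39]
push(50): heap contents = [39, 50]
pop() → 39: heap contents = [50]
push(90): heap contents = [50, 90]
pop() → 50: heap contents = [90]
pop() → 90: heap contents = []
push(76): heap contents = [76]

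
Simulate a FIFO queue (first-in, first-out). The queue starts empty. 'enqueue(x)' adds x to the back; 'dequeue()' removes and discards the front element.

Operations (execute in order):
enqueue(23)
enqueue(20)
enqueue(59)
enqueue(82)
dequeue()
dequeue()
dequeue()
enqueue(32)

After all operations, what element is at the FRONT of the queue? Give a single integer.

enqueue(23): queue = [23]
enqueue(20): queue = [23, 20]
enqueue(59): queue = [23, 20, 59]
enqueue(82): queue = [23, 20, 59, 82]
dequeue(): queue = [20, 59, 82]
dequeue(): queue = [59, 82]
dequeue(): queue = [82]
enqueue(32): queue = [82, 32]

Answer: 82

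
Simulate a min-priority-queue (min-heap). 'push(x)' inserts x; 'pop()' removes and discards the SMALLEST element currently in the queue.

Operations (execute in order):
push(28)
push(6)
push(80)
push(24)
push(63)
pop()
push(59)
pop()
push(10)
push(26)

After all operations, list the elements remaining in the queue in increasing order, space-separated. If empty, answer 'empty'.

push(28): heap contents = [28]
push(6): heap contents = [6, 28]
push(80): heap contents = [6, 28, 80]
push(24): heap contents = [6, 24, 28, 80]
push(63): heap contents = [6, 24, 28, 63, 80]
pop() → 6: heap contents = [24, 28, 63, 80]
push(59): heap contents = [24, 28, 59, 63, 80]
pop() → 24: heap contents = [28, 59, 63, 80]
push(10): heap contents = [10, 28, 59, 63, 80]
push(26): heap contents = [10, 26, 28, 59, 63, 80]

Answer: 10 26 28 59 63 80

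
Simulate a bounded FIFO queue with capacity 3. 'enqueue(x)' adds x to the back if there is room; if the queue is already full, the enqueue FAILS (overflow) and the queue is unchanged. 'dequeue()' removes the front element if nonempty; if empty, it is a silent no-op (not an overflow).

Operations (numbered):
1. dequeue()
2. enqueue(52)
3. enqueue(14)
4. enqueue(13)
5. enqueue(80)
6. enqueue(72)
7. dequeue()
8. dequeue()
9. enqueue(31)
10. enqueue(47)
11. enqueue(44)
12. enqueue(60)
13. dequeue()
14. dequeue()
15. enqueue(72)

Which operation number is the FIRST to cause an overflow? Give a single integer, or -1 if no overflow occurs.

1. dequeue(): empty, no-op, size=0
2. enqueue(52): size=1
3. enqueue(14): size=2
4. enqueue(13): size=3
5. enqueue(80): size=3=cap → OVERFLOW (fail)
6. enqueue(72): size=3=cap → OVERFLOW (fail)
7. dequeue(): size=2
8. dequeue(): size=1
9. enqueue(31): size=2
10. enqueue(47): size=3
11. enqueue(44): size=3=cap → OVERFLOW (fail)
12. enqueue(60): size=3=cap → OVERFLOW (fail)
13. dequeue(): size=2
14. dequeue(): size=1
15. enqueue(72): size=2

Answer: 5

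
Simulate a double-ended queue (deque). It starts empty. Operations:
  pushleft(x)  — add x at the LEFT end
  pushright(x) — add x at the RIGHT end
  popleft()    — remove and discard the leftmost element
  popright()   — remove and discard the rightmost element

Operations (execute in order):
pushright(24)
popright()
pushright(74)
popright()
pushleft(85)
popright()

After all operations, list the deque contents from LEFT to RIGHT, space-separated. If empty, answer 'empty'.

Answer: empty

Derivation:
pushright(24): [24]
popright(): []
pushright(74): [74]
popright(): []
pushleft(85): [85]
popright(): []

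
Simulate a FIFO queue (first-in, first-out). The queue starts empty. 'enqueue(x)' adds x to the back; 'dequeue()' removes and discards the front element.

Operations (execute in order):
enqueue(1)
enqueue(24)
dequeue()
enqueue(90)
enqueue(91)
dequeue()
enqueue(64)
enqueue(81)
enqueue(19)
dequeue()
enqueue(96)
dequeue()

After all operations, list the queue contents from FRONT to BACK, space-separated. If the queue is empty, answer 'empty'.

Answer: 64 81 19 96

Derivation:
enqueue(1): [1]
enqueue(24): [1, 24]
dequeue(): [24]
enqueue(90): [24, 90]
enqueue(91): [24, 90, 91]
dequeue(): [90, 91]
enqueue(64): [90, 91, 64]
enqueue(81): [90, 91, 64, 81]
enqueue(19): [90, 91, 64, 81, 19]
dequeue(): [91, 64, 81, 19]
enqueue(96): [91, 64, 81, 19, 96]
dequeue(): [64, 81, 19, 96]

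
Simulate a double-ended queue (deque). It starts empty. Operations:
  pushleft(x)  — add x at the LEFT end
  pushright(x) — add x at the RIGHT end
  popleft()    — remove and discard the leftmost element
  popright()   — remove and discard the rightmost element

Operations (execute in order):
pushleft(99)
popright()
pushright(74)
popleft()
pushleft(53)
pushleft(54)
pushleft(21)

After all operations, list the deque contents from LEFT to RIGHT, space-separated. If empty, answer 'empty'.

Answer: 21 54 53

Derivation:
pushleft(99): [99]
popright(): []
pushright(74): [74]
popleft(): []
pushleft(53): [53]
pushleft(54): [54, 53]
pushleft(21): [21, 54, 53]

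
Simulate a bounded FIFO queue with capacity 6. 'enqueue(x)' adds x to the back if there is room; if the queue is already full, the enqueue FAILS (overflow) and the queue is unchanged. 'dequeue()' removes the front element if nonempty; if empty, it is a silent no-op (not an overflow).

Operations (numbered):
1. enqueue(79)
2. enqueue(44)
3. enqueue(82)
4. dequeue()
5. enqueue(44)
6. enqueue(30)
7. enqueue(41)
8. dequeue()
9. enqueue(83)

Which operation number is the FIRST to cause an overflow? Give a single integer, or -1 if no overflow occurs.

Answer: -1

Derivation:
1. enqueue(79): size=1
2. enqueue(44): size=2
3. enqueue(82): size=3
4. dequeue(): size=2
5. enqueue(44): size=3
6. enqueue(30): size=4
7. enqueue(41): size=5
8. dequeue(): size=4
9. enqueue(83): size=5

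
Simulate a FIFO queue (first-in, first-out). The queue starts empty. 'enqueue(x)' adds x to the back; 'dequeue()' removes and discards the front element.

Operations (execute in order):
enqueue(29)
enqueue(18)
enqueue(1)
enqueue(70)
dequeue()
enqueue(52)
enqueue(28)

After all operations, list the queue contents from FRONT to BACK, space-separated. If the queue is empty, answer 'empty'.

Answer: 18 1 70 52 28

Derivation:
enqueue(29): [29]
enqueue(18): [29, 18]
enqueue(1): [29, 18, 1]
enqueue(70): [29, 18, 1, 70]
dequeue(): [18, 1, 70]
enqueue(52): [18, 1, 70, 52]
enqueue(28): [18, 1, 70, 52, 28]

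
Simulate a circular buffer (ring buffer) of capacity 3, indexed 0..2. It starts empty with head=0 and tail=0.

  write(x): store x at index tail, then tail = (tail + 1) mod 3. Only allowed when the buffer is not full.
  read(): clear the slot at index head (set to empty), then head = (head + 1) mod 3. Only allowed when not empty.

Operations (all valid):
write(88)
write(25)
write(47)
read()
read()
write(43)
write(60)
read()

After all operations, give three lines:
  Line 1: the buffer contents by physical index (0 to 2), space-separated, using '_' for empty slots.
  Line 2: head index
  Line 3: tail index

Answer: 43 60 _
0
2

Derivation:
write(88): buf=[88 _ _], head=0, tail=1, size=1
write(25): buf=[88 25 _], head=0, tail=2, size=2
write(47): buf=[88 25 47], head=0, tail=0, size=3
read(): buf=[_ 25 47], head=1, tail=0, size=2
read(): buf=[_ _ 47], head=2, tail=0, size=1
write(43): buf=[43 _ 47], head=2, tail=1, size=2
write(60): buf=[43 60 47], head=2, tail=2, size=3
read(): buf=[43 60 _], head=0, tail=2, size=2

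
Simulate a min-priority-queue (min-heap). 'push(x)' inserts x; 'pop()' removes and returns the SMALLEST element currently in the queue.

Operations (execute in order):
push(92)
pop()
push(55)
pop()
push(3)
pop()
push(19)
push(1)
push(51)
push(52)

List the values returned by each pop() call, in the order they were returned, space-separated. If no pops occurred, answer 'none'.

push(92): heap contents = [92]
pop() → 92: heap contents = []
push(55): heap contents = [55]
pop() → 55: heap contents = []
push(3): heap contents = [3]
pop() → 3: heap contents = []
push(19): heap contents = [19]
push(1): heap contents = [1, 19]
push(51): heap contents = [1, 19, 51]
push(52): heap contents = [1, 19, 51, 52]

Answer: 92 55 3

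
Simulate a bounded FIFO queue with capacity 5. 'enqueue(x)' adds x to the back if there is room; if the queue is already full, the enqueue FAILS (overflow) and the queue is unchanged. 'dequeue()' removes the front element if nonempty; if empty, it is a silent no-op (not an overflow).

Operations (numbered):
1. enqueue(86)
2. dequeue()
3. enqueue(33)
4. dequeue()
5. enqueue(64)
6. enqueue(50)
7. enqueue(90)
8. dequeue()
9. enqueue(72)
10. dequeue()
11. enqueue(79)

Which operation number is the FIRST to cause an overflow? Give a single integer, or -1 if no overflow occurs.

1. enqueue(86): size=1
2. dequeue(): size=0
3. enqueue(33): size=1
4. dequeue(): size=0
5. enqueue(64): size=1
6. enqueue(50): size=2
7. enqueue(90): size=3
8. dequeue(): size=2
9. enqueue(72): size=3
10. dequeue(): size=2
11. enqueue(79): size=3

Answer: -1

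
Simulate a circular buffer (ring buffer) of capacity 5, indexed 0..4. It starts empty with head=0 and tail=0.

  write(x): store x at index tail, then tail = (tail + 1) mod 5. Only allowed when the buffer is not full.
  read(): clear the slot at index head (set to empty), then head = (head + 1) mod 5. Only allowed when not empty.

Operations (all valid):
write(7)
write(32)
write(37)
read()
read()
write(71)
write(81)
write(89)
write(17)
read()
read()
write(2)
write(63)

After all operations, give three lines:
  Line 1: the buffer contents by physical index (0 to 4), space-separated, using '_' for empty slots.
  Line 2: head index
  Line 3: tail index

Answer: 89 17 2 63 81
4
4

Derivation:
write(7): buf=[7 _ _ _ _], head=0, tail=1, size=1
write(32): buf=[7 32 _ _ _], head=0, tail=2, size=2
write(37): buf=[7 32 37 _ _], head=0, tail=3, size=3
read(): buf=[_ 32 37 _ _], head=1, tail=3, size=2
read(): buf=[_ _ 37 _ _], head=2, tail=3, size=1
write(71): buf=[_ _ 37 71 _], head=2, tail=4, size=2
write(81): buf=[_ _ 37 71 81], head=2, tail=0, size=3
write(89): buf=[89 _ 37 71 81], head=2, tail=1, size=4
write(17): buf=[89 17 37 71 81], head=2, tail=2, size=5
read(): buf=[89 17 _ 71 81], head=3, tail=2, size=4
read(): buf=[89 17 _ _ 81], head=4, tail=2, size=3
write(2): buf=[89 17 2 _ 81], head=4, tail=3, size=4
write(63): buf=[89 17 2 63 81], head=4, tail=4, size=5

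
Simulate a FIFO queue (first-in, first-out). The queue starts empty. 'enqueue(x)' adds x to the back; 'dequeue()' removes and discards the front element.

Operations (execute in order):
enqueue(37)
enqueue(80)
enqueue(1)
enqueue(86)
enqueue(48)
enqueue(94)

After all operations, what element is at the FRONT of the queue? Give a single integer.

enqueue(37): queue = [37]
enqueue(80): queue = [37, 80]
enqueue(1): queue = [37, 80, 1]
enqueue(86): queue = [37, 80, 1, 86]
enqueue(48): queue = [37, 80, 1, 86, 48]
enqueue(94): queue = [37, 80, 1, 86, 48, 94]

Answer: 37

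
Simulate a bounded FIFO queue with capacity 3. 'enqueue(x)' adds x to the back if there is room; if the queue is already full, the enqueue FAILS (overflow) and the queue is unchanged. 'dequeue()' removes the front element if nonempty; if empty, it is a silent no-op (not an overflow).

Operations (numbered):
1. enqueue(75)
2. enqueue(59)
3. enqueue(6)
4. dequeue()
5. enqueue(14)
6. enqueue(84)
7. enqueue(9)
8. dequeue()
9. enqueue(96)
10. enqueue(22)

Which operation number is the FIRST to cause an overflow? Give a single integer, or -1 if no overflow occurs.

Answer: 6

Derivation:
1. enqueue(75): size=1
2. enqueue(59): size=2
3. enqueue(6): size=3
4. dequeue(): size=2
5. enqueue(14): size=3
6. enqueue(84): size=3=cap → OVERFLOW (fail)
7. enqueue(9): size=3=cap → OVERFLOW (fail)
8. dequeue(): size=2
9. enqueue(96): size=3
10. enqueue(22): size=3=cap → OVERFLOW (fail)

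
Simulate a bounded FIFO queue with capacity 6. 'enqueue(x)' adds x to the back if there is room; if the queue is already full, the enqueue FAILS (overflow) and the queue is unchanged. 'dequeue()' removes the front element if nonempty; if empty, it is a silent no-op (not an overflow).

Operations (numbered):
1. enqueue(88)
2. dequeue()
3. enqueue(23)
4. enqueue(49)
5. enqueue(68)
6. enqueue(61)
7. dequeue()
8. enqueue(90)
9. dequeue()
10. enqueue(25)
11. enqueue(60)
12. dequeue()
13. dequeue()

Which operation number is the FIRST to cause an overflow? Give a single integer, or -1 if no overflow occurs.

1. enqueue(88): size=1
2. dequeue(): size=0
3. enqueue(23): size=1
4. enqueue(49): size=2
5. enqueue(68): size=3
6. enqueue(61): size=4
7. dequeue(): size=3
8. enqueue(90): size=4
9. dequeue(): size=3
10. enqueue(25): size=4
11. enqueue(60): size=5
12. dequeue(): size=4
13. dequeue(): size=3

Answer: -1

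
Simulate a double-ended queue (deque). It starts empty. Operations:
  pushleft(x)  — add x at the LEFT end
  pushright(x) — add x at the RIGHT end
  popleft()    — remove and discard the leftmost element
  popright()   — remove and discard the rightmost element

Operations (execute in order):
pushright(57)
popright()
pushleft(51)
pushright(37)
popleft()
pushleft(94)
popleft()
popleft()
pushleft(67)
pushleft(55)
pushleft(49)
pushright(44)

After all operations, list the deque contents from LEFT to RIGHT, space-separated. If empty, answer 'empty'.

Answer: 49 55 67 44

Derivation:
pushright(57): [57]
popright(): []
pushleft(51): [51]
pushright(37): [51, 37]
popleft(): [37]
pushleft(94): [94, 37]
popleft(): [37]
popleft(): []
pushleft(67): [67]
pushleft(55): [55, 67]
pushleft(49): [49, 55, 67]
pushright(44): [49, 55, 67, 44]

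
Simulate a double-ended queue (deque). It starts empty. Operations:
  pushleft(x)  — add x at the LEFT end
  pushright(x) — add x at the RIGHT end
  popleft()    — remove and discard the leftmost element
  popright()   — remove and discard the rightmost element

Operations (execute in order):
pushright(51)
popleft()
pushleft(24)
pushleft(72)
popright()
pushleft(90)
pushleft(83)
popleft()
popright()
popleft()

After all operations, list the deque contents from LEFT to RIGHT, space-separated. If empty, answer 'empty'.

Answer: empty

Derivation:
pushright(51): [51]
popleft(): []
pushleft(24): [24]
pushleft(72): [72, 24]
popright(): [72]
pushleft(90): [90, 72]
pushleft(83): [83, 90, 72]
popleft(): [90, 72]
popright(): [90]
popleft(): []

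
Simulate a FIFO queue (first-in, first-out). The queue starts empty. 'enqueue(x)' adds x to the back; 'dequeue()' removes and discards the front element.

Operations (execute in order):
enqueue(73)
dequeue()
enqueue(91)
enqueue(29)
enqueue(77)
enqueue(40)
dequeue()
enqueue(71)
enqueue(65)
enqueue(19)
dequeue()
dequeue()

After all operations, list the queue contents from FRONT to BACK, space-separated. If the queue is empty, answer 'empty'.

Answer: 40 71 65 19

Derivation:
enqueue(73): [73]
dequeue(): []
enqueue(91): [91]
enqueue(29): [91, 29]
enqueue(77): [91, 29, 77]
enqueue(40): [91, 29, 77, 40]
dequeue(): [29, 77, 40]
enqueue(71): [29, 77, 40, 71]
enqueue(65): [29, 77, 40, 71, 65]
enqueue(19): [29, 77, 40, 71, 65, 19]
dequeue(): [77, 40, 71, 65, 19]
dequeue(): [40, 71, 65, 19]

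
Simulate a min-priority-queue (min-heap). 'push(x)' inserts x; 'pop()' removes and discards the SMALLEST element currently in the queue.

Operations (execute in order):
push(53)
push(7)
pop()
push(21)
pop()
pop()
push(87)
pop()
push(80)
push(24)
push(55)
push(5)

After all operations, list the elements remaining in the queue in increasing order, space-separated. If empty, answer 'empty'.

Answer: 5 24 55 80

Derivation:
push(53): heap contents = [53]
push(7): heap contents = [7, 53]
pop() → 7: heap contents = [53]
push(21): heap contents = [21, 53]
pop() → 21: heap contents = [53]
pop() → 53: heap contents = []
push(87): heap contents = [87]
pop() → 87: heap contents = []
push(80): heap contents = [80]
push(24): heap contents = [24, 80]
push(55): heap contents = [24, 55, 80]
push(5): heap contents = [5, 24, 55, 80]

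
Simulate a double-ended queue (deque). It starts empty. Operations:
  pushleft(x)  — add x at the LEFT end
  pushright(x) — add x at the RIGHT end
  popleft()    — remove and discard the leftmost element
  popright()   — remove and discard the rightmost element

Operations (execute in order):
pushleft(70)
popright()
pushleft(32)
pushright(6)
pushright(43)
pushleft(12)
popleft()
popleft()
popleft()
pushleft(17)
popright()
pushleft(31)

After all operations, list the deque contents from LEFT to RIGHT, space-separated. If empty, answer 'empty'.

pushleft(70): [70]
popright(): []
pushleft(32): [32]
pushright(6): [32, 6]
pushright(43): [32, 6, 43]
pushleft(12): [12, 32, 6, 43]
popleft(): [32, 6, 43]
popleft(): [6, 43]
popleft(): [43]
pushleft(17): [17, 43]
popright(): [17]
pushleft(31): [31, 17]

Answer: 31 17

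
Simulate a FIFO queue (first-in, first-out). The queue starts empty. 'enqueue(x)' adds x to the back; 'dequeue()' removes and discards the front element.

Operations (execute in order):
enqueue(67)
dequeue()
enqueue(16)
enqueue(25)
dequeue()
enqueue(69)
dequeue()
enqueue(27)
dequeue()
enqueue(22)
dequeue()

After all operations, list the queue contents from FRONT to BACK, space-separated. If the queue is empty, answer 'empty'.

Answer: 22

Derivation:
enqueue(67): [67]
dequeue(): []
enqueue(16): [16]
enqueue(25): [16, 25]
dequeue(): [25]
enqueue(69): [25, 69]
dequeue(): [69]
enqueue(27): [69, 27]
dequeue(): [27]
enqueue(22): [27, 22]
dequeue(): [22]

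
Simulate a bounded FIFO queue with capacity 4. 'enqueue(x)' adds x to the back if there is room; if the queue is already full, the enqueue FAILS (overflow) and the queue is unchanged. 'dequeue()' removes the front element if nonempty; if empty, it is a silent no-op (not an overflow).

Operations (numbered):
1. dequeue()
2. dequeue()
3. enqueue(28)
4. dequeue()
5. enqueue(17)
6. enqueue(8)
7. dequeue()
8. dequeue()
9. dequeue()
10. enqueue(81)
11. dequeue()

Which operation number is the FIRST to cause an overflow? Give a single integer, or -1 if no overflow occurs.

Answer: -1

Derivation:
1. dequeue(): empty, no-op, size=0
2. dequeue(): empty, no-op, size=0
3. enqueue(28): size=1
4. dequeue(): size=0
5. enqueue(17): size=1
6. enqueue(8): size=2
7. dequeue(): size=1
8. dequeue(): size=0
9. dequeue(): empty, no-op, size=0
10. enqueue(81): size=1
11. dequeue(): size=0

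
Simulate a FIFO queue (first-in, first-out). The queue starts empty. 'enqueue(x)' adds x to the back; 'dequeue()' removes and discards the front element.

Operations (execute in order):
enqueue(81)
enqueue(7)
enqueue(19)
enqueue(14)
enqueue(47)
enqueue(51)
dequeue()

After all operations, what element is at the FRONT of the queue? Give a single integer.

Answer: 7

Derivation:
enqueue(81): queue = [81]
enqueue(7): queue = [81, 7]
enqueue(19): queue = [81, 7, 19]
enqueue(14): queue = [81, 7, 19, 14]
enqueue(47): queue = [81, 7, 19, 14, 47]
enqueue(51): queue = [81, 7, 19, 14, 47, 51]
dequeue(): queue = [7, 19, 14, 47, 51]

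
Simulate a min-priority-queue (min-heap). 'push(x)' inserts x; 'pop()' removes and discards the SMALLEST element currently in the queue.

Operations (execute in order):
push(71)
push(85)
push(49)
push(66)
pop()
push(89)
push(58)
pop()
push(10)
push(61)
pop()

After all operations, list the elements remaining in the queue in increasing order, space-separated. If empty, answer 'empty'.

push(71): heap contents = [71]
push(85): heap contents = [71, 85]
push(49): heap contents = [49, 71, 85]
push(66): heap contents = [49, 66, 71, 85]
pop() → 49: heap contents = [66, 71, 85]
push(89): heap contents = [66, 71, 85, 89]
push(58): heap contents = [58, 66, 71, 85, 89]
pop() → 58: heap contents = [66, 71, 85, 89]
push(10): heap contents = [10, 66, 71, 85, 89]
push(61): heap contents = [10, 61, 66, 71, 85, 89]
pop() → 10: heap contents = [61, 66, 71, 85, 89]

Answer: 61 66 71 85 89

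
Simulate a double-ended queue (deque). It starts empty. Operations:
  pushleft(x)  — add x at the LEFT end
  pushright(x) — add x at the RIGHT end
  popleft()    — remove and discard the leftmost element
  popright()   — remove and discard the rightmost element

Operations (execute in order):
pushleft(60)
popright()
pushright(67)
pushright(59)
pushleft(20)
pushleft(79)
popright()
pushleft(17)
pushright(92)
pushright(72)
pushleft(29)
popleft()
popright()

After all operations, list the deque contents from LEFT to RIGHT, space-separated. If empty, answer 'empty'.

Answer: 17 79 20 67 92

Derivation:
pushleft(60): [60]
popright(): []
pushright(67): [67]
pushright(59): [67, 59]
pushleft(20): [20, 67, 59]
pushleft(79): [79, 20, 67, 59]
popright(): [79, 20, 67]
pushleft(17): [17, 79, 20, 67]
pushright(92): [17, 79, 20, 67, 92]
pushright(72): [17, 79, 20, 67, 92, 72]
pushleft(29): [29, 17, 79, 20, 67, 92, 72]
popleft(): [17, 79, 20, 67, 92, 72]
popright(): [17, 79, 20, 67, 92]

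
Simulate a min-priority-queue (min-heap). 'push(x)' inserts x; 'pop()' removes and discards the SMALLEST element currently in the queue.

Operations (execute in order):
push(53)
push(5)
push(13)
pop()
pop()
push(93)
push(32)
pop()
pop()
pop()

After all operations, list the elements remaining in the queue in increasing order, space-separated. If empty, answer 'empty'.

push(53): heap contents = [53]
push(5): heap contents = [5, 53]
push(13): heap contents = [5, 13, 53]
pop() → 5: heap contents = [13, 53]
pop() → 13: heap contents = [53]
push(93): heap contents = [53, 93]
push(32): heap contents = [32, 53, 93]
pop() → 32: heap contents = [53, 93]
pop() → 53: heap contents = [93]
pop() → 93: heap contents = []

Answer: empty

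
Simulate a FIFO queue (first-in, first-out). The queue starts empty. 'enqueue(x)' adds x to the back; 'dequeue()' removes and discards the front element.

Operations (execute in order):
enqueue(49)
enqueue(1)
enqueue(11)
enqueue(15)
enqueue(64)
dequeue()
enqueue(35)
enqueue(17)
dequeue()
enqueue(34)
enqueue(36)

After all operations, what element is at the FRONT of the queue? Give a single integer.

enqueue(49): queue = [49]
enqueue(1): queue = [49, 1]
enqueue(11): queue = [49, 1, 11]
enqueue(15): queue = [49, 1, 11, 15]
enqueue(64): queue = [49, 1, 11, 15, 64]
dequeue(): queue = [1, 11, 15, 64]
enqueue(35): queue = [1, 11, 15, 64, 35]
enqueue(17): queue = [1, 11, 15, 64, 35, 17]
dequeue(): queue = [11, 15, 64, 35, 17]
enqueue(34): queue = [11, 15, 64, 35, 17, 34]
enqueue(36): queue = [11, 15, 64, 35, 17, 34, 36]

Answer: 11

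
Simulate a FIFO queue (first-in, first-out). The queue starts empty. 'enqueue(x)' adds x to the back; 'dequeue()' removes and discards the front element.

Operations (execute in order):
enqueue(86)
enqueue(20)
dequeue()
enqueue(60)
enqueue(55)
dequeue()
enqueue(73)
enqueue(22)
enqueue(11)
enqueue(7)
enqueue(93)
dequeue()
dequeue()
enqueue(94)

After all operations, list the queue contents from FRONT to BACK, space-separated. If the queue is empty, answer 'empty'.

enqueue(86): [86]
enqueue(20): [86, 20]
dequeue(): [20]
enqueue(60): [20, 60]
enqueue(55): [20, 60, 55]
dequeue(): [60, 55]
enqueue(73): [60, 55, 73]
enqueue(22): [60, 55, 73, 22]
enqueue(11): [60, 55, 73, 22, 11]
enqueue(7): [60, 55, 73, 22, 11, 7]
enqueue(93): [60, 55, 73, 22, 11, 7, 93]
dequeue(): [55, 73, 22, 11, 7, 93]
dequeue(): [73, 22, 11, 7, 93]
enqueue(94): [73, 22, 11, 7, 93, 94]

Answer: 73 22 11 7 93 94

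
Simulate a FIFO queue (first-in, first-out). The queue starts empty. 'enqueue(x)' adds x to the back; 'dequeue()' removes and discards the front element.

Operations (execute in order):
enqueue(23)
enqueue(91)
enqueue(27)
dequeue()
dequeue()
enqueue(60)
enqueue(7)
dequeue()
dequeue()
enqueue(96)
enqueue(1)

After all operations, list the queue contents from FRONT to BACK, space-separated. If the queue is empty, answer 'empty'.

enqueue(23): [23]
enqueue(91): [23, 91]
enqueue(27): [23, 91, 27]
dequeue(): [91, 27]
dequeue(): [27]
enqueue(60): [27, 60]
enqueue(7): [27, 60, 7]
dequeue(): [60, 7]
dequeue(): [7]
enqueue(96): [7, 96]
enqueue(1): [7, 96, 1]

Answer: 7 96 1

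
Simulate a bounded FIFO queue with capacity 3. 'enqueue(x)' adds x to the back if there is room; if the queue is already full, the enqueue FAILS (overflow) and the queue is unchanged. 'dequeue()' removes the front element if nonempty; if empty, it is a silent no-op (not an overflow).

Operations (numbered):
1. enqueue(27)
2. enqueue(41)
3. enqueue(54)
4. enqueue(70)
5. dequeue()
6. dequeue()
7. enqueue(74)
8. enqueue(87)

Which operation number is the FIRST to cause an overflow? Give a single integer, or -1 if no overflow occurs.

Answer: 4

Derivation:
1. enqueue(27): size=1
2. enqueue(41): size=2
3. enqueue(54): size=3
4. enqueue(70): size=3=cap → OVERFLOW (fail)
5. dequeue(): size=2
6. dequeue(): size=1
7. enqueue(74): size=2
8. enqueue(87): size=3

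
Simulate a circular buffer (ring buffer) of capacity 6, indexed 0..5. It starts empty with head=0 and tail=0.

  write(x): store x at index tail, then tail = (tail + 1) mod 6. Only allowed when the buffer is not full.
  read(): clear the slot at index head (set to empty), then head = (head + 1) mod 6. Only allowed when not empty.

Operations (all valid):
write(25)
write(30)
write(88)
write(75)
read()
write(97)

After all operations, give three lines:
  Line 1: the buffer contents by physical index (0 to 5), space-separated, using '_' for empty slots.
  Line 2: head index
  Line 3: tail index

Answer: _ 30 88 75 97 _
1
5

Derivation:
write(25): buf=[25 _ _ _ _ _], head=0, tail=1, size=1
write(30): buf=[25 30 _ _ _ _], head=0, tail=2, size=2
write(88): buf=[25 30 88 _ _ _], head=0, tail=3, size=3
write(75): buf=[25 30 88 75 _ _], head=0, tail=4, size=4
read(): buf=[_ 30 88 75 _ _], head=1, tail=4, size=3
write(97): buf=[_ 30 88 75 97 _], head=1, tail=5, size=4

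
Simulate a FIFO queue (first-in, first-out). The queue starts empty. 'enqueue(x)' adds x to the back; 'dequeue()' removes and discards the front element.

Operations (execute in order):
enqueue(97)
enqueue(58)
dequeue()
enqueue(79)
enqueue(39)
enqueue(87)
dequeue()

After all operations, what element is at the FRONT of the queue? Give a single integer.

enqueue(97): queue = [97]
enqueue(58): queue = [97, 58]
dequeue(): queue = [58]
enqueue(79): queue = [58, 79]
enqueue(39): queue = [58, 79, 39]
enqueue(87): queue = [58, 79, 39, 87]
dequeue(): queue = [79, 39, 87]

Answer: 79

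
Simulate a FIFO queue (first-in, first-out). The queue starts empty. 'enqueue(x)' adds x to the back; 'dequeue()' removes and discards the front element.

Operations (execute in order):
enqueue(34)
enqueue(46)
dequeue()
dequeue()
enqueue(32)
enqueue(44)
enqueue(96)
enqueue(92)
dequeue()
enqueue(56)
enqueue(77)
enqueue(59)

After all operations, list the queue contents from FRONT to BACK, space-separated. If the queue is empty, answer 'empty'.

enqueue(34): [34]
enqueue(46): [34, 46]
dequeue(): [46]
dequeue(): []
enqueue(32): [32]
enqueue(44): [32, 44]
enqueue(96): [32, 44, 96]
enqueue(92): [32, 44, 96, 92]
dequeue(): [44, 96, 92]
enqueue(56): [44, 96, 92, 56]
enqueue(77): [44, 96, 92, 56, 77]
enqueue(59): [44, 96, 92, 56, 77, 59]

Answer: 44 96 92 56 77 59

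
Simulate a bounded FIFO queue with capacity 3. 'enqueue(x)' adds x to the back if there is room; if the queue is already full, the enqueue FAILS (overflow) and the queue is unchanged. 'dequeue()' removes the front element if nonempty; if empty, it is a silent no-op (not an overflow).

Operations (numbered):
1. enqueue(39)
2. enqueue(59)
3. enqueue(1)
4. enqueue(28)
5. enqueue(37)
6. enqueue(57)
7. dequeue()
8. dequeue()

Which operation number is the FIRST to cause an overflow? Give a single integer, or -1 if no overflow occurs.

Answer: 4

Derivation:
1. enqueue(39): size=1
2. enqueue(59): size=2
3. enqueue(1): size=3
4. enqueue(28): size=3=cap → OVERFLOW (fail)
5. enqueue(37): size=3=cap → OVERFLOW (fail)
6. enqueue(57): size=3=cap → OVERFLOW (fail)
7. dequeue(): size=2
8. dequeue(): size=1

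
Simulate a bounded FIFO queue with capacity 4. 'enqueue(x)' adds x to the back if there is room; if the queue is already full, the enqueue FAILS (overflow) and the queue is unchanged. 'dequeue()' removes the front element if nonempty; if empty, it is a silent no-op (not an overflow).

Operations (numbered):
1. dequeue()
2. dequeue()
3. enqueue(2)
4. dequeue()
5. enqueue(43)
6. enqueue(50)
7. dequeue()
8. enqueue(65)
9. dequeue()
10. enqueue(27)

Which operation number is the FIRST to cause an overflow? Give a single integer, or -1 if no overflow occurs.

1. dequeue(): empty, no-op, size=0
2. dequeue(): empty, no-op, size=0
3. enqueue(2): size=1
4. dequeue(): size=0
5. enqueue(43): size=1
6. enqueue(50): size=2
7. dequeue(): size=1
8. enqueue(65): size=2
9. dequeue(): size=1
10. enqueue(27): size=2

Answer: -1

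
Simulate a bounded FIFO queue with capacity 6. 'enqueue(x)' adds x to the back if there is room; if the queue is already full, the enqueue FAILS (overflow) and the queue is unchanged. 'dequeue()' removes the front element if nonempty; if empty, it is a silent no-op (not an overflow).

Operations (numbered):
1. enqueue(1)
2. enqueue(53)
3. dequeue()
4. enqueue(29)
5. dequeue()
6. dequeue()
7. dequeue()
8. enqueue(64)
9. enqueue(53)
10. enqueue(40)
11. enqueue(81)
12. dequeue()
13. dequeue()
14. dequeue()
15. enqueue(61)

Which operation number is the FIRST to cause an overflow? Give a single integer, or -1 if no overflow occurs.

1. enqueue(1): size=1
2. enqueue(53): size=2
3. dequeue(): size=1
4. enqueue(29): size=2
5. dequeue(): size=1
6. dequeue(): size=0
7. dequeue(): empty, no-op, size=0
8. enqueue(64): size=1
9. enqueue(53): size=2
10. enqueue(40): size=3
11. enqueue(81): size=4
12. dequeue(): size=3
13. dequeue(): size=2
14. dequeue(): size=1
15. enqueue(61): size=2

Answer: -1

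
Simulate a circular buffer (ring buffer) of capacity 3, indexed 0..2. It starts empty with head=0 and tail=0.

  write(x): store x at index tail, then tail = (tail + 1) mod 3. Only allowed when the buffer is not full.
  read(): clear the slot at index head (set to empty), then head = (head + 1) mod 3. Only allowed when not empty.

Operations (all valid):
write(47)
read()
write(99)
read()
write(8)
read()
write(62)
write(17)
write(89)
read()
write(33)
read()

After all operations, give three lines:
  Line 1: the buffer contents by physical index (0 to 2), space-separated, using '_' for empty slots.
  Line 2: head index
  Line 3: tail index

Answer: 33 _ 89
2
1

Derivation:
write(47): buf=[47 _ _], head=0, tail=1, size=1
read(): buf=[_ _ _], head=1, tail=1, size=0
write(99): buf=[_ 99 _], head=1, tail=2, size=1
read(): buf=[_ _ _], head=2, tail=2, size=0
write(8): buf=[_ _ 8], head=2, tail=0, size=1
read(): buf=[_ _ _], head=0, tail=0, size=0
write(62): buf=[62 _ _], head=0, tail=1, size=1
write(17): buf=[62 17 _], head=0, tail=2, size=2
write(89): buf=[62 17 89], head=0, tail=0, size=3
read(): buf=[_ 17 89], head=1, tail=0, size=2
write(33): buf=[33 17 89], head=1, tail=1, size=3
read(): buf=[33 _ 89], head=2, tail=1, size=2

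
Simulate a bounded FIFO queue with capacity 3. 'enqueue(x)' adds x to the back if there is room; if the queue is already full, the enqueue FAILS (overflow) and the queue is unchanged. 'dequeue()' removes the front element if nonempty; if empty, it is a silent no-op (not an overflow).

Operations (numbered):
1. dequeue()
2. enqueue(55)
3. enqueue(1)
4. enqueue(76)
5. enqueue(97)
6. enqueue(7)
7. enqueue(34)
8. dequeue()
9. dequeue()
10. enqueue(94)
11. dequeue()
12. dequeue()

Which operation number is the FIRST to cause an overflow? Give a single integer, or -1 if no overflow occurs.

1. dequeue(): empty, no-op, size=0
2. enqueue(55): size=1
3. enqueue(1): size=2
4. enqueue(76): size=3
5. enqueue(97): size=3=cap → OVERFLOW (fail)
6. enqueue(7): size=3=cap → OVERFLOW (fail)
7. enqueue(34): size=3=cap → OVERFLOW (fail)
8. dequeue(): size=2
9. dequeue(): size=1
10. enqueue(94): size=2
11. dequeue(): size=1
12. dequeue(): size=0

Answer: 5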